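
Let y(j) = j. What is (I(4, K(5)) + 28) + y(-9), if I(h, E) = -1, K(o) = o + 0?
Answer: 18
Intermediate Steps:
K(o) = o
(I(4, K(5)) + 28) + y(-9) = (-1 + 28) - 9 = 27 - 9 = 18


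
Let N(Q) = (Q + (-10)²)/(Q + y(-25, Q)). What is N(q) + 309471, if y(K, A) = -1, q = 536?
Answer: 165567621/535 ≈ 3.0947e+5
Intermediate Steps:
N(Q) = (100 + Q)/(-1 + Q) (N(Q) = (Q + (-10)²)/(Q - 1) = (Q + 100)/(-1 + Q) = (100 + Q)/(-1 + Q))
N(q) + 309471 = (100 + 536)/(-1 + 536) + 309471 = 636/535 + 309471 = 165567621/535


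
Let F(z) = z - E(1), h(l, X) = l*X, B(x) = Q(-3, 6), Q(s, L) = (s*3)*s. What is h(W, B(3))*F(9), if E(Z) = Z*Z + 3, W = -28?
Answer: -3780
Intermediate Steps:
Q(s, L) = 3*s² (Q(s, L) = (3*s)*s = 3*s²)
E(Z) = 3 + Z² (E(Z) = Z² + 3 = 3 + Z²)
B(x) = 27 (B(x) = 3*(-3)² = 3*9 = 27)
h(l, X) = X*l
F(z) = -4 + z (F(z) = z - (3 + 1²) = z - (3 + 1) = z - 1*4 = z - 4 = -4 + z)
h(W, B(3))*F(9) = (27*(-28))*(-4 + 9) = -756*5 = -3780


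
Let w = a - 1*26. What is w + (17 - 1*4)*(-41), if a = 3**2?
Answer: -550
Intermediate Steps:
a = 9
w = -17 (w = 9 - 1*26 = 9 - 26 = -17)
w + (17 - 1*4)*(-41) = -17 + (17 - 1*4)*(-41) = -17 + (17 - 4)*(-41) = -17 + 13*(-41) = -17 - 533 = -550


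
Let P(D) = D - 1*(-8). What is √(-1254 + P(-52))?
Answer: I*√1298 ≈ 36.028*I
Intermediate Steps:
P(D) = 8 + D (P(D) = D + 8 = 8 + D)
√(-1254 + P(-52)) = √(-1254 + (8 - 52)) = √(-1254 - 44) = √(-1298) = I*√1298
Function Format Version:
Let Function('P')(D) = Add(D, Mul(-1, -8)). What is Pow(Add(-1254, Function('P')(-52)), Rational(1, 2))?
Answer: Mul(I, Pow(1298, Rational(1, 2))) ≈ Mul(36.028, I)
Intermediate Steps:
Function('P')(D) = Add(8, D) (Function('P')(D) = Add(D, 8) = Add(8, D))
Pow(Add(-1254, Function('P')(-52)), Rational(1, 2)) = Pow(Add(-1254, Add(8, -52)), Rational(1, 2)) = Pow(Add(-1254, -44), Rational(1, 2)) = Pow(-1298, Rational(1, 2)) = Mul(I, Pow(1298, Rational(1, 2)))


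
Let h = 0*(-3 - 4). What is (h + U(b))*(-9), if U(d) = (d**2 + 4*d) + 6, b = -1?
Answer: -27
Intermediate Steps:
U(d) = 6 + d**2 + 4*d
h = 0 (h = 0*(-7) = 0)
(h + U(b))*(-9) = (0 + (6 + (-1)**2 + 4*(-1)))*(-9) = (0 + (6 + 1 - 4))*(-9) = (0 + 3)*(-9) = 3*(-9) = -27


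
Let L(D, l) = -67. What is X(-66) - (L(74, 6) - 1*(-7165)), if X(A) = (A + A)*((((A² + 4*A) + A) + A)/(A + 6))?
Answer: 1614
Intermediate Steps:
X(A) = 2*A*(A² + 6*A)/(6 + A) (X(A) = (2*A)*(((A² + 5*A) + A)/(6 + A)) = (2*A)*((A² + 6*A)/(6 + A)) = 2*A*(A² + 6*A)/(6 + A))
X(-66) - (L(74, 6) - 1*(-7165)) = 2*(-66)² - (-67 - 1*(-7165)) = 2*4356 - (-67 + 7165) = 8712 - 1*7098 = 8712 - 7098 = 1614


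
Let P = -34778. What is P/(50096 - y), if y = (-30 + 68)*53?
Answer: -17389/24041 ≈ -0.72331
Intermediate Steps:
y = 2014 (y = 38*53 = 2014)
P/(50096 - y) = -34778/(50096 - 1*2014) = -34778/(50096 - 2014) = -34778/48082 = -34778*1/48082 = -17389/24041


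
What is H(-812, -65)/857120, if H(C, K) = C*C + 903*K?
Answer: 600649/857120 ≈ 0.70078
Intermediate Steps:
H(C, K) = C² + 903*K
H(-812, -65)/857120 = ((-812)² + 903*(-65))/857120 = (659344 - 58695)*(1/857120) = 600649*(1/857120) = 600649/857120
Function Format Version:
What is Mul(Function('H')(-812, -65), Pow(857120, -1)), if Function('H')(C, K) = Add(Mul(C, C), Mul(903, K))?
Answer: Rational(600649, 857120) ≈ 0.70078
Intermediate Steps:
Function('H')(C, K) = Add(Pow(C, 2), Mul(903, K))
Mul(Function('H')(-812, -65), Pow(857120, -1)) = Mul(Add(Pow(-812, 2), Mul(903, -65)), Pow(857120, -1)) = Mul(Add(659344, -58695), Rational(1, 857120)) = Mul(600649, Rational(1, 857120)) = Rational(600649, 857120)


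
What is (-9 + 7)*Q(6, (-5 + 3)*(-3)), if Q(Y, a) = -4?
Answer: 8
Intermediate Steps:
(-9 + 7)*Q(6, (-5 + 3)*(-3)) = (-9 + 7)*(-4) = -2*(-4) = 8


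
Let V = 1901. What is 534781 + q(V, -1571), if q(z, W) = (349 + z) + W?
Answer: 535460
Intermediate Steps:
q(z, W) = 349 + W + z
534781 + q(V, -1571) = 534781 + (349 - 1571 + 1901) = 534781 + 679 = 535460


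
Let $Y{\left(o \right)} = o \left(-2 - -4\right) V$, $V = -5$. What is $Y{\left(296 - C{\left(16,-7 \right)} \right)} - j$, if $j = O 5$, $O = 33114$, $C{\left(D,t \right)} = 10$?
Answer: $-168430$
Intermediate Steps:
$j = 165570$ ($j = 33114 \cdot 5 = 165570$)
$Y{\left(o \right)} = - 10 o$ ($Y{\left(o \right)} = o \left(-2 - -4\right) \left(-5\right) = o \left(-2 + 4\right) \left(-5\right) = o 2 \left(-5\right) = 2 o \left(-5\right) = - 10 o$)
$Y{\left(296 - C{\left(16,-7 \right)} \right)} - j = - 10 \left(296 - 10\right) - 165570 = \left(-10\right) 286 - 165570 = -2860 - 165570 = -168430$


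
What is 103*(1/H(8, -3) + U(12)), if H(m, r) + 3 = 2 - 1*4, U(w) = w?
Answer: 6077/5 ≈ 1215.4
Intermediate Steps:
H(m, r) = -5 (H(m, r) = -3 + (2 - 1*4) = -3 + (2 - 4) = -3 - 2 = -5)
103*(1/H(8, -3) + U(12)) = 103*(1/(-5) + 12) = 103*(-⅕ + 12) = 103*(59/5) = 6077/5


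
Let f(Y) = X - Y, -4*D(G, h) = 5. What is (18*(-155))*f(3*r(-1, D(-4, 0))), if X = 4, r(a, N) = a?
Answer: -19530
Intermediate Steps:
D(G, h) = -5/4 (D(G, h) = -¼*5 = -5/4)
f(Y) = 4 - Y
(18*(-155))*f(3*r(-1, D(-4, 0))) = (18*(-155))*(4 - 3*(-1)) = -2790*(4 - 1*(-3)) = -2790*(4 + 3) = -2790*7 = -19530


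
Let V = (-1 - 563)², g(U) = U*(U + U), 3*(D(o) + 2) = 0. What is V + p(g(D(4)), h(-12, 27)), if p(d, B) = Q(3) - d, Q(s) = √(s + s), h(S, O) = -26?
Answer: 318088 + √6 ≈ 3.1809e+5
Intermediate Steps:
Q(s) = √2*√s (Q(s) = √(2*s) = √2*√s)
D(o) = -2 (D(o) = -2 + (⅓)*0 = -2 + 0 = -2)
g(U) = 2*U² (g(U) = U*(2*U) = 2*U²)
p(d, B) = √6 - d (p(d, B) = √2*√3 - d = √6 - d)
V = 318096 (V = (-564)² = 318096)
V + p(g(D(4)), h(-12, 27)) = 318096 + (√6 - 2*(-2)²) = 318096 + (√6 - 2*4) = 318096 + (√6 - 1*8) = 318096 + (√6 - 8) = 318096 + (-8 + √6) = 318088 + √6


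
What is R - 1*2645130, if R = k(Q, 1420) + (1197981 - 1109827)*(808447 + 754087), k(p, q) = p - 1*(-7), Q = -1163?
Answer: 137740975950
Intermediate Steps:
k(p, q) = 7 + p (k(p, q) = p + 7 = 7 + p)
R = 137743621080 (R = (7 - 1163) + (1197981 - 1109827)*(808447 + 754087) = -1156 + 88154*1562534 = -1156 + 137743622236 = 137743621080)
R - 1*2645130 = 137743621080 - 1*2645130 = 137743621080 - 2645130 = 137740975950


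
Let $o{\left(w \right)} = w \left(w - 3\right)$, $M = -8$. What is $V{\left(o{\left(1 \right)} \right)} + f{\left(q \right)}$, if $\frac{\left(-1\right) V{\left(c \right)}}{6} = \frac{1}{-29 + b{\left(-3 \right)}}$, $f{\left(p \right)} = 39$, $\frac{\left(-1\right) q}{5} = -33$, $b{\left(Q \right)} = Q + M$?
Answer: $\frac{783}{20} \approx 39.15$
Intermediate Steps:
$b{\left(Q \right)} = -8 + Q$ ($b{\left(Q \right)} = Q - 8 = -8 + Q$)
$q = 165$ ($q = \left(-5\right) \left(-33\right) = 165$)
$o{\left(w \right)} = w \left(-3 + w\right)$
$V{\left(c \right)} = \frac{3}{20}$ ($V{\left(c \right)} = - \frac{6}{-29 - 11} = - \frac{6}{-40} = \left(-6\right) \left(- \frac{1}{40}\right) = \frac{3}{20}$)
$V{\left(o{\left(1 \right)} \right)} + f{\left(q \right)} = \frac{3}{20} + 39 = \frac{783}{20}$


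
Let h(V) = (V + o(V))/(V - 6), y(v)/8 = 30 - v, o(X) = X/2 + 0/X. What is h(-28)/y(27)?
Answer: 7/136 ≈ 0.051471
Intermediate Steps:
o(X) = X/2 (o(X) = X*(½) + 0 = X/2 + 0 = X/2)
y(v) = 240 - 8*v (y(v) = 8*(30 - v) = 240 - 8*v)
h(V) = 3*V/(2*(-6 + V)) (h(V) = (V + V/2)/(V - 6) = (3*V/2)/(-6 + V) = 3*V/(2*(-6 + V)))
h(-28)/y(27) = ((3/2)*(-28)/(-6 - 28))/(240 - 8*27) = ((3/2)*(-28)/(-34))/(240 - 216) = ((3/2)*(-28)*(-1/34))/24 = (21/17)*(1/24) = 7/136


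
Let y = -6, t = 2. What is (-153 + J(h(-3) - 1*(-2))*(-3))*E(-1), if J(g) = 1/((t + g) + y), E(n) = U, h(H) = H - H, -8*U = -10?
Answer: -1515/8 ≈ -189.38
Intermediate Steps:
U = 5/4 (U = -1/8*(-10) = 5/4 ≈ 1.2500)
h(H) = 0
E(n) = 5/4
J(g) = 1/(-4 + g) (J(g) = 1/((2 + g) - 6) = 1/(-4 + g))
(-153 + J(h(-3) - 1*(-2))*(-3))*E(-1) = (-153 - 3/(-4 + (0 - 1*(-2))))*(5/4) = (-153 - 3/(-4 + (0 + 2)))*(5/4) = (-153 - 3/(-4 + 2))*(5/4) = (-153 - 3/(-2))*(5/4) = (-153 - 1/2*(-3))*(5/4) = (-153 + 3/2)*(5/4) = -303/2*5/4 = -1515/8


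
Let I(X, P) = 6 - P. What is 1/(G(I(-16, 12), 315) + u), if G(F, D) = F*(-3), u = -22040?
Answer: -1/22022 ≈ -4.5409e-5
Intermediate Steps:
G(F, D) = -3*F
1/(G(I(-16, 12), 315) + u) = 1/(-3*(6 - 1*12) - 22040) = 1/(-3*(6 - 12) - 22040) = 1/(-3*(-6) - 22040) = 1/(18 - 22040) = 1/(-22022) = -1/22022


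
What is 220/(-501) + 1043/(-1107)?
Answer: -255361/184869 ≈ -1.3813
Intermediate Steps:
220/(-501) + 1043/(-1107) = 220*(-1/501) + 1043*(-1/1107) = -220/501 - 1043/1107 = -255361/184869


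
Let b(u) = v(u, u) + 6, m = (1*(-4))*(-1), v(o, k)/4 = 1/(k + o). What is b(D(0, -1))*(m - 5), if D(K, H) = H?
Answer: -4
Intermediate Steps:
v(o, k) = 4/(k + o)
m = 4 (m = -4*(-1) = 4)
b(u) = 6 + 2/u (b(u) = 4/(u + u) + 6 = 4/((2*u)) + 6 = 4*(1/(2*u)) + 6 = 2/u + 6 = 6 + 2/u)
b(D(0, -1))*(m - 5) = (6 + 2/(-1))*(4 - 5) = (6 + 2*(-1))*(-1) = (6 - 2)*(-1) = 4*(-1) = -4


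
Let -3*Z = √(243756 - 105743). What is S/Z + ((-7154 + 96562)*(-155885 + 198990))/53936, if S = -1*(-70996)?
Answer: 240870740/3371 - 212988*√138013/138013 ≈ 70881.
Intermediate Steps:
Z = -√138013/3 (Z = -√(243756 - 105743)/3 = -√138013/3 ≈ -123.83)
S = 70996
S/Z + ((-7154 + 96562)*(-155885 + 198990))/53936 = 70996/((-√138013/3)) + ((-7154 + 96562)*(-155885 + 198990))/53936 = 70996*(-3*√138013/138013) + (89408*43105)*(1/53936) = -212988*√138013/138013 + 3853931840*(1/53936) = -212988*√138013/138013 + 240870740/3371 = 240870740/3371 - 212988*√138013/138013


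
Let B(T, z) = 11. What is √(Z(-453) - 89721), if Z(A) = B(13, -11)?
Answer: I*√89710 ≈ 299.52*I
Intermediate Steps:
Z(A) = 11
√(Z(-453) - 89721) = √(11 - 89721) = √(-89710) = I*√89710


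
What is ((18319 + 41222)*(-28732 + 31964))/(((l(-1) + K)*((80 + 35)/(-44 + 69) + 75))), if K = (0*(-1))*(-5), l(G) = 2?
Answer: 240545640/199 ≈ 1.2088e+6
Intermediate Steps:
K = 0 (K = 0*(-5) = 0)
((18319 + 41222)*(-28732 + 31964))/(((l(-1) + K)*((80 + 35)/(-44 + 69) + 75))) = ((18319 + 41222)*(-28732 + 31964))/(((2 + 0)*((80 + 35)/(-44 + 69) + 75))) = (59541*3232)/((2*(115/25 + 75))) = 192436512/((2*(115*(1/25) + 75))) = 192436512/((2*(23/5 + 75))) = 192436512/((2*(398/5))) = 192436512/(796/5) = 192436512*(5/796) = 240545640/199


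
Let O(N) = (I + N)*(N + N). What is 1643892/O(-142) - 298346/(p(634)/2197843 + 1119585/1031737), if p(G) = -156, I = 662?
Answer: -24978431583278829047179/90842069966436360 ≈ -2.7497e+5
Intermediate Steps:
O(N) = 2*N*(662 + N) (O(N) = (662 + N)*(N + N) = (662 + N)*(2*N) = 2*N*(662 + N))
1643892/O(-142) - 298346/(p(634)/2197843 + 1119585/1031737) = 1643892/((2*(-142)*(662 - 142))) - 298346/(-156/2197843 + 1119585/1031737) = 1643892/((2*(-142)*520)) - 298346/(-156*1/2197843 + 1119585*(1/1031737)) = 1643892/(-147680) - 298346/(-156/2197843 + 1119585/1031737) = 1643892*(-1/147680) - 298346/2460511104183/2267595943291 = -410973/36920 - 298346*2267595943291/2460511104183 = -410973/36920 - 676528179297096686/2460511104183 = -24978431583278829047179/90842069966436360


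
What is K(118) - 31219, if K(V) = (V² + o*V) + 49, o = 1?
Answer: -17128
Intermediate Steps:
K(V) = 49 + V + V² (K(V) = (V² + 1*V) + 49 = (V² + V) + 49 = (V + V²) + 49 = 49 + V + V²)
K(118) - 31219 = (49 + 118 + 118²) - 31219 = (49 + 118 + 13924) - 31219 = 14091 - 31219 = -17128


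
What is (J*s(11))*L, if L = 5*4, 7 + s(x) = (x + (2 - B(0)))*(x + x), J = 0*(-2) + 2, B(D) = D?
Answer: 11160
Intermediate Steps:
J = 2 (J = 0 + 2 = 2)
s(x) = -7 + 2*x*(2 + x) (s(x) = -7 + (x + (2 - 1*0))*(x + x) = -7 + (x + (2 + 0))*(2*x) = -7 + (x + 2)*(2*x) = -7 + (2 + x)*(2*x) = -7 + 2*x*(2 + x))
L = 20
(J*s(11))*L = (2*(-7 + 2*11**2 + 4*11))*20 = (2*(-7 + 2*121 + 44))*20 = (2*(-7 + 242 + 44))*20 = (2*279)*20 = 558*20 = 11160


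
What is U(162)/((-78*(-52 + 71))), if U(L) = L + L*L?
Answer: -4401/247 ≈ -17.818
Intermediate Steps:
U(L) = L + L²
U(162)/((-78*(-52 + 71))) = (162*(1 + 162))/((-78*(-52 + 71))) = (162*163)/((-78*19)) = 26406/(-1482) = 26406*(-1/1482) = -4401/247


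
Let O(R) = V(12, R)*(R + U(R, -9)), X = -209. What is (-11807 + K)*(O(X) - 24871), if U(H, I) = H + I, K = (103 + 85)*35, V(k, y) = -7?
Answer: 114377214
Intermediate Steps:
K = 6580 (K = 188*35 = 6580)
O(R) = 63 - 14*R (O(R) = -7*(R + (R - 9)) = -7*(R + (-9 + R)) = -7*(-9 + 2*R) = 63 - 14*R)
(-11807 + K)*(O(X) - 24871) = (-11807 + 6580)*((63 - 14*(-209)) - 24871) = -5227*((63 + 2926) - 24871) = -5227*(2989 - 24871) = -5227*(-21882) = 114377214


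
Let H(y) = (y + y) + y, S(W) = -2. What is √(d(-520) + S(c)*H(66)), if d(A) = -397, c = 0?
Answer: I*√793 ≈ 28.16*I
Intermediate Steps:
H(y) = 3*y (H(y) = 2*y + y = 3*y)
√(d(-520) + S(c)*H(66)) = √(-397 - 6*66) = √(-397 - 2*198) = √(-397 - 396) = √(-793) = I*√793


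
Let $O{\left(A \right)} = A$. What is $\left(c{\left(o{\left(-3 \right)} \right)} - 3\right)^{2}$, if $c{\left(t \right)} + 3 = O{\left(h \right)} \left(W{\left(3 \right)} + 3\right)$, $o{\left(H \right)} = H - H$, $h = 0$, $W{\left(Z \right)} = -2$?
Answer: $36$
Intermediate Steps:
$o{\left(H \right)} = 0$
$c{\left(t \right)} = -3$ ($c{\left(t \right)} = -3 + 0 \left(-2 + 3\right) = -3 + 0 \cdot 1 = -3 + 0 = -3$)
$\left(c{\left(o{\left(-3 \right)} \right)} - 3\right)^{2} = \left(-3 - 3\right)^{2} = \left(-6\right)^{2} = 36$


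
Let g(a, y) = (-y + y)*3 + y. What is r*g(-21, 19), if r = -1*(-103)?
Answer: 1957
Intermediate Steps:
g(a, y) = y (g(a, y) = 0*3 + y = 0 + y = y)
r = 103
r*g(-21, 19) = 103*19 = 1957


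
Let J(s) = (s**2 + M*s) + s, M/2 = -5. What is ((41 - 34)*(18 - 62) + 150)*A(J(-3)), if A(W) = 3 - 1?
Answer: -316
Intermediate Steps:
M = -10 (M = 2*(-5) = -10)
J(s) = s**2 - 9*s (J(s) = (s**2 - 10*s) + s = s**2 - 9*s)
A(W) = 2
((41 - 34)*(18 - 62) + 150)*A(J(-3)) = ((41 - 34)*(18 - 62) + 150)*2 = (7*(-44) + 150)*2 = (-308 + 150)*2 = -158*2 = -316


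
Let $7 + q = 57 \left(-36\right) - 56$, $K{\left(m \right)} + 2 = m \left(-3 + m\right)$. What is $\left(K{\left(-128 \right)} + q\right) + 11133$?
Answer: $25784$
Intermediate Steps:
$K{\left(m \right)} = -2 + m \left(-3 + m\right)$
$q = -2115$ ($q = -7 + \left(57 \left(-36\right) - 56\right) = -7 - 2108 = -2115$)
$\left(K{\left(-128 \right)} + q\right) + 11133 = \left(\left(-2 + \left(-128\right)^{2} - -384\right) - 2115\right) + 11133 = \left(\left(-2 + 16384 + 384\right) - 2115\right) + 11133 = \left(16766 - 2115\right) + 11133 = 14651 + 11133 = 25784$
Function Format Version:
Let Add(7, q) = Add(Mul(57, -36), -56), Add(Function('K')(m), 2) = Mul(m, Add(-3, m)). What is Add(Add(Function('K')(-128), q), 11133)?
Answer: 25784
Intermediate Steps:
Function('K')(m) = Add(-2, Mul(m, Add(-3, m)))
q = -2115 (q = Add(-7, Add(Mul(57, -36), -56)) = Add(-7, Add(-2052, -56)) = Add(-7, -2108) = -2115)
Add(Add(Function('K')(-128), q), 11133) = Add(Add(Add(-2, Pow(-128, 2), Mul(-3, -128)), -2115), 11133) = Add(Add(Add(-2, 16384, 384), -2115), 11133) = Add(Add(16766, -2115), 11133) = Add(14651, 11133) = 25784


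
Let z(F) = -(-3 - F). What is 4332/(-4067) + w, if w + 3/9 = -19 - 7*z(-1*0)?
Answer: -505103/12201 ≈ -41.398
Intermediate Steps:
z(F) = 3 + F
w = -121/3 (w = -⅓ + (-19 - 7*(3 - 1*0)) = -⅓ + (-19 - 7*(3 + 0)) = -⅓ + (-19 - 7*3) = -⅓ + (-19 - 21) = -⅓ - 40 = -121/3 ≈ -40.333)
4332/(-4067) + w = 4332/(-4067) - 121/3 = 4332*(-1/4067) - 121/3 = -4332/4067 - 121/3 = -505103/12201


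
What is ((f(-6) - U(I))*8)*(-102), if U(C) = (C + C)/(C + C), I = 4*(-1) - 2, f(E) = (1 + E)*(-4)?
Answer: -15504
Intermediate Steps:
f(E) = -4 - 4*E
I = -6 (I = -4 - 2 = -6)
U(C) = 1 (U(C) = (2*C)/((2*C)) = (2*C)*(1/(2*C)) = 1)
((f(-6) - U(I))*8)*(-102) = (((-4 - 4*(-6)) - 1*1)*8)*(-102) = (((-4 + 24) - 1)*8)*(-102) = ((20 - 1)*8)*(-102) = (19*8)*(-102) = 152*(-102) = -15504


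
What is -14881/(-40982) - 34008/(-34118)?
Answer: 950712907/699111938 ≈ 1.3599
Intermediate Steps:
-14881/(-40982) - 34008/(-34118) = -14881*(-1/40982) - 34008*(-1/34118) = 14881/40982 + 17004/17059 = 950712907/699111938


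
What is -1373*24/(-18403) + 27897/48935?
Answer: 2125894611/900550805 ≈ 2.3607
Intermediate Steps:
-1373*24/(-18403) + 27897/48935 = -32952*(-1/18403) + 27897*(1/48935) = 32952/18403 + 27897/48935 = 2125894611/900550805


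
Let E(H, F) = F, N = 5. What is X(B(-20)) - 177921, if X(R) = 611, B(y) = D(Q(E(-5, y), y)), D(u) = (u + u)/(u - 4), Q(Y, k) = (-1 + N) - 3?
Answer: -177310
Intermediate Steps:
Q(Y, k) = 1 (Q(Y, k) = (-1 + 5) - 3 = 4 - 3 = 1)
D(u) = 2*u/(-4 + u) (D(u) = (2*u)/(-4 + u) = 2*u/(-4 + u))
B(y) = -⅔ (B(y) = 2*1/(-4 + 1) = 2*1/(-3) = 2*1*(-⅓) = -⅔)
X(B(-20)) - 177921 = 611 - 177921 = -177310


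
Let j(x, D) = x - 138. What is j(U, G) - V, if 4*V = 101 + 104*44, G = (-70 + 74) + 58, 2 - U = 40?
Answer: -5381/4 ≈ -1345.3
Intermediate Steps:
U = -38 (U = 2 - 1*40 = 2 - 40 = -38)
G = 62 (G = 4 + 58 = 62)
V = 4677/4 (V = (101 + 104*44)/4 = (101 + 4576)/4 = (1/4)*4677 = 4677/4 ≈ 1169.3)
j(x, D) = -138 + x
j(U, G) - V = (-138 - 38) - 1*4677/4 = -176 - 4677/4 = -5381/4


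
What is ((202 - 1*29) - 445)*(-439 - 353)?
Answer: 215424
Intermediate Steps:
((202 - 1*29) - 445)*(-439 - 353) = ((202 - 29) - 445)*(-792) = (173 - 445)*(-792) = -272*(-792) = 215424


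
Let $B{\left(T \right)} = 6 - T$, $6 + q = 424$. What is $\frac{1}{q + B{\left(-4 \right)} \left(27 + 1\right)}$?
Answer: $\frac{1}{698} \approx 0.0014327$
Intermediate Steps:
$q = 418$ ($q = -6 + 424 = 418$)
$\frac{1}{q + B{\left(-4 \right)} \left(27 + 1\right)} = \frac{1}{418 + \left(6 - -4\right) \left(27 + 1\right)} = \frac{1}{418 + \left(6 + 4\right) 28} = \frac{1}{418 + 10 \cdot 28} = \frac{1}{418 + 280} = \frac{1}{698}$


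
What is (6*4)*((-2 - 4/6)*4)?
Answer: -256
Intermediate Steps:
(6*4)*((-2 - 4/6)*4) = 24*((-2 - 4*⅙)*4) = 24*((-2 - ⅔)*4) = 24*(-8/3*4) = 24*(-32/3) = -256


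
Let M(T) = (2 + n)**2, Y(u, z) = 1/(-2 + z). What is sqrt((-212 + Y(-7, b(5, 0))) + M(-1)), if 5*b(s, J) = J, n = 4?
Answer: I*sqrt(706)/2 ≈ 13.285*I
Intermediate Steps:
b(s, J) = J/5
M(T) = 36 (M(T) = (2 + 4)**2 = 6**2 = 36)
sqrt((-212 + Y(-7, b(5, 0))) + M(-1)) = sqrt((-212 + 1/(-2 + (1/5)*0)) + 36) = sqrt((-212 + 1/(-2 + 0)) + 36) = sqrt((-212 + 1/(-2)) + 36) = sqrt((-212 - 1/2) + 36) = sqrt(-425/2 + 36) = sqrt(-353/2) = I*sqrt(706)/2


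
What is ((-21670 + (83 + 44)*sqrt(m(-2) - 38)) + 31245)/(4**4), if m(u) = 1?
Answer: 9575/256 + 127*I*sqrt(37)/256 ≈ 37.402 + 3.0176*I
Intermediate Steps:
((-21670 + (83 + 44)*sqrt(m(-2) - 38)) + 31245)/(4**4) = ((-21670 + (83 + 44)*sqrt(1 - 38)) + 31245)/(4**4) = ((-21670 + 127*sqrt(-37)) + 31245)/256 = ((-21670 + 127*(I*sqrt(37))) + 31245)*(1/256) = ((-21670 + 127*I*sqrt(37)) + 31245)*(1/256) = (9575 + 127*I*sqrt(37))*(1/256) = 9575/256 + 127*I*sqrt(37)/256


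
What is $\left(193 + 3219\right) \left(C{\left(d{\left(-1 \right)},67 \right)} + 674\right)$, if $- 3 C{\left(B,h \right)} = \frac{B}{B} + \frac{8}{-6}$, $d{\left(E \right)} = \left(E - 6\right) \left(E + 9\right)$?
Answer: $\frac{20700604}{9} \approx 2.3001 \cdot 10^{6}$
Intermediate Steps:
$d{\left(E \right)} = \left(-6 + E\right) \left(9 + E\right)$ ($d{\left(E \right)} = \left(E - 6\right) \left(9 + E\right) = \left(-6 + E\right) \left(9 + E\right)$)
$C{\left(B,h \right)} = \frac{1}{9}$ ($C{\left(B,h \right)} = - \frac{\frac{B}{B} + \frac{8}{-6}}{3} = - \frac{1 + 8 \left(- \frac{1}{6}\right)}{3} = - \frac{1 - \frac{4}{3}}{3} = \left(- \frac{1}{3}\right) \left(- \frac{1}{3}\right) = \frac{1}{9}$)
$\left(193 + 3219\right) \left(C{\left(d{\left(-1 \right)},67 \right)} + 674\right) = \left(193 + 3219\right) \left(\frac{1}{9} + 674\right) = 3412 \cdot \frac{6067}{9} = \frac{20700604}{9}$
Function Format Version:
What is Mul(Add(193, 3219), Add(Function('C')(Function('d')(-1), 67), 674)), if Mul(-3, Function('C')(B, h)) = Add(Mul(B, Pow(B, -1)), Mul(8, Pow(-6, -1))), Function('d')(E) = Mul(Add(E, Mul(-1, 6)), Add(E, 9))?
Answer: Rational(20700604, 9) ≈ 2.3001e+6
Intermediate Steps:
Function('d')(E) = Mul(Add(-6, E), Add(9, E)) (Function('d')(E) = Mul(Add(E, -6), Add(9, E)) = Mul(Add(-6, E), Add(9, E)))
Function('C')(B, h) = Rational(1, 9) (Function('C')(B, h) = Mul(Rational(-1, 3), Add(Mul(B, Pow(B, -1)), Mul(8, Pow(-6, -1)))) = Mul(Rational(-1, 3), Add(1, Mul(8, Rational(-1, 6)))) = Mul(Rational(-1, 3), Add(1, Rational(-4, 3))) = Mul(Rational(-1, 3), Rational(-1, 3)) = Rational(1, 9))
Mul(Add(193, 3219), Add(Function('C')(Function('d')(-1), 67), 674)) = Mul(Add(193, 3219), Add(Rational(1, 9), 674)) = Mul(3412, Rational(6067, 9)) = Rational(20700604, 9)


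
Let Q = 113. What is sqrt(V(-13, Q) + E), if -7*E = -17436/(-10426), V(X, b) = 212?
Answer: sqrt(281979604634)/36491 ≈ 14.552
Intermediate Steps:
E = -8718/36491 (E = -(-17436)/(7*(-10426)) = -(-17436)*(-1)/(7*10426) = -1/7*8718/5213 = -8718/36491 ≈ -0.23891)
sqrt(V(-13, Q) + E) = sqrt(212 - 8718/36491) = sqrt(7727374/36491) = sqrt(281979604634)/36491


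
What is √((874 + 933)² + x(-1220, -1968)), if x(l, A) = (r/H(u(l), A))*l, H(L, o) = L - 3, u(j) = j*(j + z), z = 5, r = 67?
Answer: √7174419336354084261/1482297 ≈ 1807.0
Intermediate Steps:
u(j) = j*(5 + j) (u(j) = j*(j + 5) = j*(5 + j))
H(L, o) = -3 + L
x(l, A) = 67*l/(-3 + l*(5 + l)) (x(l, A) = (67/(-3 + l*(5 + l)))*l = 67*l/(-3 + l*(5 + l)))
√((874 + 933)² + x(-1220, -1968)) = √((874 + 933)² + 67*(-1220)/(-3 - 1220*(5 - 1220))) = √(1807² + 67*(-1220)/(-3 - 1220*(-1215))) = √(3265249 + 67*(-1220)/(-3 + 1482300)) = √(3265249 + 67*(-1220)/1482297) = √(3265249 + 67*(-1220)*(1/1482297)) = √(3265249 - 81740/1482297) = √(4840068715213/1482297) = √7174419336354084261/1482297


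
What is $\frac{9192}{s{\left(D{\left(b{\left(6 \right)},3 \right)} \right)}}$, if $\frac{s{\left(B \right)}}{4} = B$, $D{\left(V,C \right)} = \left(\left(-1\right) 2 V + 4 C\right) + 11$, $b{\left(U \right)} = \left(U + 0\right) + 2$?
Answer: $\frac{2298}{7} \approx 328.29$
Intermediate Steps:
$b{\left(U \right)} = 2 + U$ ($b{\left(U \right)} = U + 2 = 2 + U$)
$D{\left(V,C \right)} = 11 - 2 V + 4 C$ ($D{\left(V,C \right)} = \left(- 2 V + 4 C\right) + 11 = 11 - 2 V + 4 C$)
$s{\left(B \right)} = 4 B$
$\frac{9192}{s{\left(D{\left(b{\left(6 \right)},3 \right)} \right)}} = \frac{9192}{4 \left(11 - 2 \left(2 + 6\right) + 4 \cdot 3\right)} = \frac{9192}{4 \left(11 - 16 + 12\right)} = \frac{9192}{4 \cdot 7} = \frac{9192}{28} = 9192 \cdot \frac{1}{28} = \frac{2298}{7}$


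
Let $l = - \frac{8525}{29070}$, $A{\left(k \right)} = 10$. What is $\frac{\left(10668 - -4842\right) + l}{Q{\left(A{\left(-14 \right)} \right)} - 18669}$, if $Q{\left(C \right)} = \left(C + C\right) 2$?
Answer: $- \frac{90173435}{108309006} \approx -0.83256$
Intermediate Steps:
$Q{\left(C \right)} = 4 C$ ($Q{\left(C \right)} = 2 C 2 = 4 C$)
$l = - \frac{1705}{5814}$ ($l = \left(-8525\right) \frac{1}{29070} = - \frac{1705}{5814} \approx -0.29326$)
$\frac{\left(10668 - -4842\right) + l}{Q{\left(A{\left(-14 \right)} \right)} - 18669} = \frac{\left(10668 - -4842\right) - \frac{1705}{5814}}{4 \cdot 10 - 18669} = \frac{\left(10668 + 4842\right) - \frac{1705}{5814}}{40 - 18669} = \frac{15510 - \frac{1705}{5814}}{-18629} = \frac{90173435}{5814} \left(- \frac{1}{18629}\right) = - \frac{90173435}{108309006}$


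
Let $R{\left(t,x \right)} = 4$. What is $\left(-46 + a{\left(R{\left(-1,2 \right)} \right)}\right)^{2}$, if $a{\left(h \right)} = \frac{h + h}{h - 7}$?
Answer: $\frac{21316}{9} \approx 2368.4$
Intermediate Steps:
$a{\left(h \right)} = \frac{2 h}{-7 + h}$
$\left(-46 + a{\left(R{\left(-1,2 \right)} \right)}\right)^{2} = \left(-46 + 2 \cdot 4 \frac{1}{-7 + 4}\right)^{2} = \left(-46 + 2 \cdot 4 \frac{1}{-3}\right)^{2} = \left(-46 + 2 \cdot 4 \left(- \frac{1}{3}\right)\right)^{2} = \left(-46 - \frac{8}{3}\right)^{2} = \left(- \frac{146}{3}\right)^{2} = \frac{21316}{9}$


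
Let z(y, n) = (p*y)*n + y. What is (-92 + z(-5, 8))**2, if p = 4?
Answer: 66049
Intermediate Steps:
z(y, n) = y + 4*n*y (z(y, n) = (4*y)*n + y = 4*n*y + y = y + 4*n*y)
(-92 + z(-5, 8))**2 = (-92 - 5*(1 + 4*8))**2 = (-92 - 5*(1 + 32))**2 = (-92 - 5*33)**2 = (-92 - 165)**2 = (-257)**2 = 66049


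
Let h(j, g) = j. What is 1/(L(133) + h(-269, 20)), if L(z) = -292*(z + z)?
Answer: -1/77941 ≈ -1.2830e-5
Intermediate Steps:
L(z) = -584*z
1/(L(133) + h(-269, 20)) = 1/(-584*133 - 269) = 1/(-77672 - 269) = 1/(-77941) = -1/77941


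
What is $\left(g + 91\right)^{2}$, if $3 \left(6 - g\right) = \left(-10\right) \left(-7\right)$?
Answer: $\frac{48841}{9} \approx 5426.8$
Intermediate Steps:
$g = - \frac{52}{3}$ ($g = 6 - \frac{\left(-10\right) \left(-7\right)}{3} = 6 - \frac{70}{3} = - \frac{52}{3} \approx -17.333$)
$\left(g + 91\right)^{2} = \left(- \frac{52}{3} + 91\right)^{2} = \left(\frac{221}{3}\right)^{2} = \frac{48841}{9}$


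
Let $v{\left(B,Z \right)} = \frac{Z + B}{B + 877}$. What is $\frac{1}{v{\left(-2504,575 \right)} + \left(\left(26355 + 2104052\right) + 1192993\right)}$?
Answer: $\frac{1627}{5407173729} \approx 3.009 \cdot 10^{-7}$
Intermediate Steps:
$v{\left(B,Z \right)} = \frac{B + Z}{877 + B}$
$\frac{1}{v{\left(-2504,575 \right)} + \left(\left(26355 + 2104052\right) + 1192993\right)} = \frac{1}{\frac{-2504 + 575}{877 - 2504} + \left(\left(26355 + 2104052\right) + 1192993\right)} = \frac{1}{\frac{1}{-1627} \left(-1929\right) + \left(2130407 + 1192993\right)} = \frac{1}{\left(- \frac{1}{1627}\right) \left(-1929\right) + 3323400} = \frac{1}{\frac{1929}{1627} + 3323400} = \frac{1}{\frac{5407173729}{1627}} = \frac{1627}{5407173729}$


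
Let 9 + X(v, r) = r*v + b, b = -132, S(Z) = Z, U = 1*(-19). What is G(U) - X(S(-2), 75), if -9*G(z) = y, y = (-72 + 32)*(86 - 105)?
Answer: 1859/9 ≈ 206.56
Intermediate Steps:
U = -19
X(v, r) = -141 + r*v (X(v, r) = -9 + (r*v - 132) = -9 + (-132 + r*v) = -141 + r*v)
y = 760 (y = -40*(-19) = 760)
G(z) = -760/9 (G(z) = -⅑*760 = -760/9)
G(U) - X(S(-2), 75) = -760/9 - (-141 + 75*(-2)) = -760/9 - (-141 - 150) = -760/9 - 1*(-291) = -760/9 + 291 = 1859/9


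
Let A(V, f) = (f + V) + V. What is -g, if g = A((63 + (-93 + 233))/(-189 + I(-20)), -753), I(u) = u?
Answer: 157783/209 ≈ 754.94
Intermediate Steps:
A(V, f) = f + 2*V (A(V, f) = (V + f) + V = f + 2*V)
g = -157783/209 (g = -753 + 2*((63 + (-93 + 233))/(-189 - 20)) = -753 + 2*((63 + 140)/(-209)) = -753 + 2*(203*(-1/209)) = -753 + 2*(-203/209) = -753 - 406/209 = -157783/209 ≈ -754.94)
-g = -1*(-157783/209) = 157783/209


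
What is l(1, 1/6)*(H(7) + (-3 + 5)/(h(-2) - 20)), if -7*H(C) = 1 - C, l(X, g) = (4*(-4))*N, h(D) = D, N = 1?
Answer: -944/77 ≈ -12.260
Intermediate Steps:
l(X, g) = -16 (l(X, g) = (4*(-4))*1 = -16*1 = -16)
H(C) = -1/7 + C/7 (H(C) = -(1 - C)/7 = -1/7 + C/7)
l(1, 1/6)*(H(7) + (-3 + 5)/(h(-2) - 20)) = -16*((-1/7 + (1/7)*7) + (-3 + 5)/(-2 - 20)) = -16*((-1/7 + 1) + 2/(-22)) = -16*(6/7 + 2*(-1/22)) = -16*(6/7 - 1/11) = -16*59/77 = -944/77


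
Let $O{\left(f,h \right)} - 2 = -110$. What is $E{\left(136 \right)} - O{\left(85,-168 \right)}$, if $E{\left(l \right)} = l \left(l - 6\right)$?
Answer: $17788$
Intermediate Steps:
$E{\left(l \right)} = l \left(-6 + l\right)$
$O{\left(f,h \right)} = -108$ ($O{\left(f,h \right)} = 2 - 110 = -108$)
$E{\left(136 \right)} - O{\left(85,-168 \right)} = 136 \left(-6 + 136\right) - -108 = 136 \cdot 130 + 108 = 17680 + 108 = 17788$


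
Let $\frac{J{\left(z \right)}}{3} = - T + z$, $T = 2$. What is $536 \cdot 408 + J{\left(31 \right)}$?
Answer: $218775$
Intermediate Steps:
$J{\left(z \right)} = -6 + 3 z$ ($J{\left(z \right)} = 3 \left(\left(-1\right) 2 + z\right) = 3 \left(-2 + z\right) = -6 + 3 z$)
$536 \cdot 408 + J{\left(31 \right)} = 536 \cdot 408 + \left(-6 + 3 \cdot 31\right) = 218688 + \left(-6 + 93\right) = 218688 + 87 = 218775$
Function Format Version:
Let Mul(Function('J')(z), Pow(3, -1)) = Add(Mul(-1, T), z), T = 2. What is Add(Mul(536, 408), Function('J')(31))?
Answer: 218775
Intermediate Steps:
Function('J')(z) = Add(-6, Mul(3, z)) (Function('J')(z) = Mul(3, Add(Mul(-1, 2), z)) = Mul(3, Add(-2, z)) = Add(-6, Mul(3, z)))
Add(Mul(536, 408), Function('J')(31)) = Add(Mul(536, 408), Add(-6, Mul(3, 31))) = Add(218688, Add(-6, 93)) = Add(218688, 87) = 218775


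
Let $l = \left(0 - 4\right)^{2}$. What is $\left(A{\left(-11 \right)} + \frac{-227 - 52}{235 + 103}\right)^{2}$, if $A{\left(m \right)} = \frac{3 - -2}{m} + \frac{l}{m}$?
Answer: $\frac{103367889}{13823524} \approx 7.4777$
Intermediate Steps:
$l = 16$ ($l = \left(-4\right)^{2} = 16$)
$A{\left(m \right)} = \frac{21}{m}$ ($A{\left(m \right)} = \frac{3 - -2}{m} + \frac{16}{m} = \frac{3 + 2}{m} + \frac{16}{m} = \frac{5}{m} + \frac{16}{m} = \frac{21}{m}$)
$\left(A{\left(-11 \right)} + \frac{-227 - 52}{235 + 103}\right)^{2} = \left(\frac{21}{-11} + \frac{-227 - 52}{235 + 103}\right)^{2} = \left(21 \left(- \frac{1}{11}\right) - \frac{279}{338}\right)^{2} = \left(- \frac{21}{11} - \frac{279}{338}\right)^{2} = \left(- \frac{10167}{3718}\right)^{2} = \frac{103367889}{13823524}$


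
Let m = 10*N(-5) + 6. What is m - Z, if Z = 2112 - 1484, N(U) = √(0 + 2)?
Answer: -622 + 10*√2 ≈ -607.86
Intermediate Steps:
N(U) = √2
Z = 628
m = 6 + 10*√2 (m = 10*√2 + 6 = 6 + 10*√2 ≈ 20.142)
m - Z = (6 + 10*√2) - 1*628 = (6 + 10*√2) - 628 = -622 + 10*√2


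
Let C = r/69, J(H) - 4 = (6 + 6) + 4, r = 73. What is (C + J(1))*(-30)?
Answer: -14530/23 ≈ -631.74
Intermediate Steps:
J(H) = 20 (J(H) = 4 + ((6 + 6) + 4) = 4 + (12 + 4) = 4 + 16 = 20)
C = 73/69 ≈ 1.0580
(C + J(1))*(-30) = (73/69 + 20)*(-30) = (1453/69)*(-30) = -14530/23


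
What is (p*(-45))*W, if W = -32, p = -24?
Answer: -34560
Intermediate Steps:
(p*(-45))*W = -24*(-45)*(-32) = 1080*(-32) = -34560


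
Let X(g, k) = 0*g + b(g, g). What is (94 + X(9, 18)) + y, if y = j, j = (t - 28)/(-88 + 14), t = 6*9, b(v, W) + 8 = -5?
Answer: 2984/37 ≈ 80.649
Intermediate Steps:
b(v, W) = -13 (b(v, W) = -8 - 5 = -13)
t = 54
X(g, k) = -13 (X(g, k) = 0*g - 13 = 0 - 13 = -13)
j = -13/37 (j = (54 - 28)/(-88 + 14) = 26/(-74) = 26*(-1/74) = -13/37 ≈ -0.35135)
y = -13/37 ≈ -0.35135
(94 + X(9, 18)) + y = (94 - 13) - 13/37 = 81 - 13/37 = 2984/37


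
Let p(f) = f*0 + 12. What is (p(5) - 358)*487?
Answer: -168502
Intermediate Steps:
p(f) = 12 (p(f) = 0 + 12 = 12)
(p(5) - 358)*487 = (12 - 358)*487 = -346*487 = -168502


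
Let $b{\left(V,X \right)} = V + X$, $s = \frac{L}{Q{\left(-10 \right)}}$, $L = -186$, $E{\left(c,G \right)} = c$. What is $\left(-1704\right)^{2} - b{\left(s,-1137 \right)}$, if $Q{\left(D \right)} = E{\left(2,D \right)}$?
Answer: $2904846$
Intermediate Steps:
$Q{\left(D \right)} = 2$
$s = -93$ ($s = - \frac{186}{2} = \left(-186\right) \frac{1}{2} = -93$)
$\left(-1704\right)^{2} - b{\left(s,-1137 \right)} = \left(-1704\right)^{2} - \left(-93 - 1137\right) = 2903616 - -1230 = 2903616 + 1230 = 2904846$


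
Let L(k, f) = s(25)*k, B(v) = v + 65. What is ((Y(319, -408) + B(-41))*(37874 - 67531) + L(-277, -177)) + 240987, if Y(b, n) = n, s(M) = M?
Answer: 11622350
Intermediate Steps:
B(v) = 65 + v
L(k, f) = 25*k
((Y(319, -408) + B(-41))*(37874 - 67531) + L(-277, -177)) + 240987 = ((-408 + (65 - 41))*(37874 - 67531) + 25*(-277)) + 240987 = ((-408 + 24)*(-29657) - 6925) + 240987 = (-384*(-29657) - 6925) + 240987 = (11388288 - 6925) + 240987 = 11381363 + 240987 = 11622350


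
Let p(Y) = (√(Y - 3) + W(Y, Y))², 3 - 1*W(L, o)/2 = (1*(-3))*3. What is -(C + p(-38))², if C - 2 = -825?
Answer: 11520 + 27648*I*√41 ≈ 11520.0 + 1.7703e+5*I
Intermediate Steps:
C = -823 (C = 2 - 825 = -823)
W(L, o) = 24 (W(L, o) = 6 - 2*1*(-3)*3 = 6 - (-6)*3 = 6 - 2*(-9) = 6 + 18 = 24)
p(Y) = (24 + √(-3 + Y))² (p(Y) = (√(Y - 3) + 24)² = (√(-3 + Y) + 24)² = (24 + √(-3 + Y))²)
-(C + p(-38))² = -(-823 + (24 + √(-3 - 38))²)² = -(-823 + (24 + √(-41))²)² = -(-823 + (24 + I*√41)²)²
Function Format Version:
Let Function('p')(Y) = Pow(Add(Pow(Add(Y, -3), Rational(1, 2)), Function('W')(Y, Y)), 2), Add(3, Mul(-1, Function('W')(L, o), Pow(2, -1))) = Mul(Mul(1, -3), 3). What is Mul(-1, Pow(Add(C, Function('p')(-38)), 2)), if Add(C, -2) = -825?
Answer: Add(11520, Mul(27648, I, Pow(41, Rational(1, 2)))) ≈ Add(11520., Mul(1.7703e+5, I))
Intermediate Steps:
C = -823 (C = Add(2, -825) = -823)
Function('W')(L, o) = 24 (Function('W')(L, o) = Add(6, Mul(-2, Mul(Mul(1, -3), 3))) = Add(6, Mul(-2, Mul(-3, 3))) = Add(6, Mul(-2, -9)) = Add(6, 18) = 24)
Function('p')(Y) = Pow(Add(24, Pow(Add(-3, Y), Rational(1, 2))), 2) (Function('p')(Y) = Pow(Add(Pow(Add(Y, -3), Rational(1, 2)), 24), 2) = Pow(Add(Pow(Add(-3, Y), Rational(1, 2)), 24), 2) = Pow(Add(24, Pow(Add(-3, Y), Rational(1, 2))), 2))
Mul(-1, Pow(Add(C, Function('p')(-38)), 2)) = Mul(-1, Pow(Add(-823, Pow(Add(24, Pow(Add(-3, -38), Rational(1, 2))), 2)), 2)) = Mul(-1, Pow(Add(-823, Pow(Add(24, Pow(-41, Rational(1, 2))), 2)), 2)) = Mul(-1, Pow(Add(-823, Pow(Add(24, Mul(I, Pow(41, Rational(1, 2)))), 2)), 2))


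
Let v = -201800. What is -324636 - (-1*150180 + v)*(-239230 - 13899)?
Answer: -89096670056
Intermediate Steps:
-324636 - (-1*150180 + v)*(-239230 - 13899) = -324636 - (-1*150180 - 201800)*(-239230 - 13899) = -324636 - (-150180 - 201800)*(-253129) = -324636 - (-351980)*(-253129) = -324636 - 1*89096345420 = -324636 - 89096345420 = -89096670056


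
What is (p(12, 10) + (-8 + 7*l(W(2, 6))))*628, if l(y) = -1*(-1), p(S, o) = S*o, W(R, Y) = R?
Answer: 74732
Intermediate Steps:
l(y) = 1
(p(12, 10) + (-8 + 7*l(W(2, 6))))*628 = (12*10 + (-8 + 7*1))*628 = (120 + (-8 + 7))*628 = (120 - 1)*628 = 119*628 = 74732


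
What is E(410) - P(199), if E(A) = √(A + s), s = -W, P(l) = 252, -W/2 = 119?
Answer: -252 + 18*√2 ≈ -226.54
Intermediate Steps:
W = -238 (W = -2*119 = -238)
s = 238 (s = -1*(-238) = 238)
E(A) = √(238 + A) (E(A) = √(A + 238) = √(238 + A))
E(410) - P(199) = √(238 + 410) - 1*252 = √648 - 252 = 18*√2 - 252 = -252 + 18*√2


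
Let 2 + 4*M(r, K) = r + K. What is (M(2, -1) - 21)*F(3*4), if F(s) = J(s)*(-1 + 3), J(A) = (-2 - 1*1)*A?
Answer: 1530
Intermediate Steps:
J(A) = -3*A (J(A) = (-2 - 1)*A = -3*A)
M(r, K) = -½ + K/4 + r/4 (M(r, K) = -½ + (r + K)/4 = -½ + (K + r)/4 = -½ + (K/4 + r/4) = -½ + K/4 + r/4)
F(s) = -6*s (F(s) = (-3*s)*(-1 + 3) = -3*s*2 = -6*s)
(M(2, -1) - 21)*F(3*4) = ((-½ + (¼)*(-1) + (¼)*2) - 21)*(-18*4) = ((-½ - ¼ + ½) - 21)*(-6*12) = (-¼ - 21)*(-72) = -85/4*(-72) = 1530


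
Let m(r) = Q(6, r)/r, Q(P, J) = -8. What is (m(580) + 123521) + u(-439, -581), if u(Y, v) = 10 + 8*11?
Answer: 17924753/145 ≈ 1.2362e+5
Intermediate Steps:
u(Y, v) = 98 (u(Y, v) = 10 + 88 = 98)
m(r) = -8/r
(m(580) + 123521) + u(-439, -581) = (-8/580 + 123521) + 98 = (-8*1/580 + 123521) + 98 = (-2/145 + 123521) + 98 = 17910543/145 + 98 = 17924753/145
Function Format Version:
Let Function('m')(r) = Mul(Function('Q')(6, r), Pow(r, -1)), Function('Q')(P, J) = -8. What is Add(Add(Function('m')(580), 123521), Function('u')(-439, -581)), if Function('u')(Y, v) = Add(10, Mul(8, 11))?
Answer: Rational(17924753, 145) ≈ 1.2362e+5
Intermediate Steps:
Function('u')(Y, v) = 98 (Function('u')(Y, v) = Add(10, 88) = 98)
Function('m')(r) = Mul(-8, Pow(r, -1))
Add(Add(Function('m')(580), 123521), Function('u')(-439, -581)) = Add(Add(Mul(-8, Pow(580, -1)), 123521), 98) = Add(Add(Mul(-8, Rational(1, 580)), 123521), 98) = Add(Add(Rational(-2, 145), 123521), 98) = Add(Rational(17910543, 145), 98) = Rational(17924753, 145)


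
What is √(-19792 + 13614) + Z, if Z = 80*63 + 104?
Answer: 5144 + I*√6178 ≈ 5144.0 + 78.6*I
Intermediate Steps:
Z = 5144 (Z = 5040 + 104 = 5144)
√(-19792 + 13614) + Z = √(-19792 + 13614) + 5144 = √(-6178) + 5144 = I*√6178 + 5144 = 5144 + I*√6178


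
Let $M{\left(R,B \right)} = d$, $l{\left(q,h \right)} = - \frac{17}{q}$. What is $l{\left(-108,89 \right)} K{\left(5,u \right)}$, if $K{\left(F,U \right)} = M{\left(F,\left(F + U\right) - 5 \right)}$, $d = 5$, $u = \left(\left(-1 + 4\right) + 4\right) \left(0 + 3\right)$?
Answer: $\frac{85}{108} \approx 0.78704$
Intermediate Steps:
$u = 21$ ($u = \left(3 + 4\right) 3 = 7 \cdot 3 = 21$)
$M{\left(R,B \right)} = 5$
$K{\left(F,U \right)} = 5$
$l{\left(-108,89 \right)} K{\left(5,u \right)} = - \frac{17}{-108} \cdot 5 = \left(-17\right) \left(- \frac{1}{108}\right) 5 = \frac{17}{108} \cdot 5 = \frac{85}{108}$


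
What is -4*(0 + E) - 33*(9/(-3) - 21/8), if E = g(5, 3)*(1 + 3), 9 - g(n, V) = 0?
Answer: 333/8 ≈ 41.625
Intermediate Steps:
g(n, V) = 9 (g(n, V) = 9 - 1*0 = 9 + 0 = 9)
E = 36 (E = 9*(1 + 3) = 9*4 = 36)
-4*(0 + E) - 33*(9/(-3) - 21/8) = -4*(0 + 36) - 33*(9/(-3) - 21/8) = -4*36 - 33*(9*(-1/3) - 21*1/8) = -144 - 33*(-3 - 21/8) = -144 - 33*(-45/8) = -144 + 1485/8 = 333/8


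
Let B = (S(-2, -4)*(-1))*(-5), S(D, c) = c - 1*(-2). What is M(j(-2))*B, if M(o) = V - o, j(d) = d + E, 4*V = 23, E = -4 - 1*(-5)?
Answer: -135/2 ≈ -67.500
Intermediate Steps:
E = 1 (E = -4 + 5 = 1)
V = 23/4 (V = (1/4)*23 = 23/4 ≈ 5.7500)
S(D, c) = 2 + c (S(D, c) = c + 2 = 2 + c)
j(d) = 1 + d (j(d) = d + 1 = 1 + d)
B = -10 (B = ((2 - 4)*(-1))*(-5) = -2*(-1)*(-5) = 2*(-5) = -10)
M(o) = 23/4 - o
M(j(-2))*B = (23/4 - (1 - 2))*(-10) = (23/4 - 1*(-1))*(-10) = (23/4 + 1)*(-10) = (27/4)*(-10) = -135/2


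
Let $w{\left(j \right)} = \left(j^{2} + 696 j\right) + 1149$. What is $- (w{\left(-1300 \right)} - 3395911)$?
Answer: $2609562$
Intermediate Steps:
$w{\left(j \right)} = 1149 + j^{2} + 696 j$
$- (w{\left(-1300 \right)} - 3395911) = - (\left(1149 + \left(-1300\right)^{2} + 696 \left(-1300\right)\right) - 3395911) = - (\left(1149 + 1690000 - 904800\right) - 3395911) = - (786349 - 3395911) = \left(-1\right) \left(-2609562\right) = 2609562$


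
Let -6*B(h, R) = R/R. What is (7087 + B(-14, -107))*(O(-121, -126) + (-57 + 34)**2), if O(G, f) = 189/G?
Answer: 1356845110/363 ≈ 3.7379e+6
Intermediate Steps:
B(h, R) = -1/6 (B(h, R) = -R/(6*R) = -1/6*1 = -1/6)
(7087 + B(-14, -107))*(O(-121, -126) + (-57 + 34)**2) = (7087 - 1/6)*(189/(-121) + (-57 + 34)**2) = 42521*(189*(-1/121) + (-23)**2)/6 = 42521*(-189/121 + 529)/6 = (42521/6)*(63820/121) = 1356845110/363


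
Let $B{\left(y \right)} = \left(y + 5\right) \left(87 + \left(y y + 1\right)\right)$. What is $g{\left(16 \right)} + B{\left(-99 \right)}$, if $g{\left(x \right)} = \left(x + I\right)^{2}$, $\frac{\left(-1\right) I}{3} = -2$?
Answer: $-929082$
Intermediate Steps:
$I = 6$ ($I = \left(-3\right) \left(-2\right) = 6$)
$B{\left(y \right)} = \left(5 + y\right) \left(88 + y^{2}\right)$ ($B{\left(y \right)} = \left(5 + y\right) \left(87 + \left(y^{2} + 1\right)\right) = \left(5 + y\right) \left(87 + \left(1 + y^{2}\right)\right) = \left(5 + y\right) \left(88 + y^{2}\right)$)
$g{\left(x \right)} = \left(6 + x\right)^{2}$ ($g{\left(x \right)} = \left(x + 6\right)^{2} = \left(6 + x\right)^{2}$)
$g{\left(16 \right)} + B{\left(-99 \right)} = \left(6 + 16\right)^{2} + \left(440 + \left(-99\right)^{3} + 5 \left(-99\right)^{2} + 88 \left(-99\right)\right) = 22^{2} + \left(440 - 970299 + 5 \cdot 9801 - 8712\right) = 484 + \left(440 - 970299 + 49005 - 8712\right) = 484 - 929566 = -929082$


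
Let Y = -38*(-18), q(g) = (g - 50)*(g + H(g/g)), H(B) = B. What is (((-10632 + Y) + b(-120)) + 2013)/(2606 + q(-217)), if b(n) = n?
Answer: -8055/60278 ≈ -0.13363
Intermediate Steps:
q(g) = (1 + g)*(-50 + g) (q(g) = (g - 50)*(g + g/g) = (-50 + g)*(g + 1) = (-50 + g)*(1 + g) = (1 + g)*(-50 + g))
Y = 684
(((-10632 + Y) + b(-120)) + 2013)/(2606 + q(-217)) = (((-10632 + 684) - 120) + 2013)/(2606 + (-50 + (-217)² - 49*(-217))) = ((-9948 - 120) + 2013)/(2606 + (-50 + 47089 + 10633)) = (-10068 + 2013)/(2606 + 57672) = -8055/60278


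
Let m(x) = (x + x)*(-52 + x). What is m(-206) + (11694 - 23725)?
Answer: 94265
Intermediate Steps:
m(x) = 2*x*(-52 + x) (m(x) = (2*x)*(-52 + x) = 2*x*(-52 + x))
m(-206) + (11694 - 23725) = 2*(-206)*(-52 - 206) + (11694 - 23725) = 2*(-206)*(-258) - 12031 = 106296 - 12031 = 94265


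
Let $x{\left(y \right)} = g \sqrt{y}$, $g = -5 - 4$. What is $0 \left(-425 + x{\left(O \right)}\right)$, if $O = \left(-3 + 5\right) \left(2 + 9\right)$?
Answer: $0$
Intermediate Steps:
$g = -9$ ($g = -5 - 4 = -9$)
$O = 22$ ($O = 2 \cdot 11 = 22$)
$x{\left(y \right)} = - 9 \sqrt{y}$
$0 \left(-425 + x{\left(O \right)}\right) = 0 \left(-425 - 9 \sqrt{22}\right) = 0$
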